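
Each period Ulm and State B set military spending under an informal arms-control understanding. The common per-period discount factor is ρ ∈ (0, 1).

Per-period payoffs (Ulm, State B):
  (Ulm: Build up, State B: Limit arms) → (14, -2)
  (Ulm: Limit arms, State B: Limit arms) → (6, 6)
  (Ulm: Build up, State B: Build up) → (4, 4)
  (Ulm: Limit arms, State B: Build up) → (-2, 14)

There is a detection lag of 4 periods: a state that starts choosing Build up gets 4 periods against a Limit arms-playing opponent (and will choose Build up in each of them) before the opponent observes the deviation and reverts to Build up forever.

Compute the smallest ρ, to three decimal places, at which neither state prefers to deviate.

A deviator earns 14 for 4 periods, then 4 forever; cooperating earns 6 forever. Multiplying the IC by (1−ρ):
6 ≥ 14(1−ρ^4) + 4ρ^4, so 10·ρ^4 ≥ 8 and ρ^4 ≥ 4/5.
ρ ≥ (4/5)^(1/4) ≈ 0.946.

0.946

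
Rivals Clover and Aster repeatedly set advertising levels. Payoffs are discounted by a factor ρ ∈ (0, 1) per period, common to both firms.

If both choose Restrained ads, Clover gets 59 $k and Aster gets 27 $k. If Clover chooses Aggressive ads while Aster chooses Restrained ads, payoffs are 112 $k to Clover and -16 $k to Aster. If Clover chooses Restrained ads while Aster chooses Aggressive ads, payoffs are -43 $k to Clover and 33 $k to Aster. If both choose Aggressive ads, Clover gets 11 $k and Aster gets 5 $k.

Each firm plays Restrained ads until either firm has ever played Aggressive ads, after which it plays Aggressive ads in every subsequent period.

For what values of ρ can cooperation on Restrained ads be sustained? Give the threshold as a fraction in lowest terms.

53/101

Clover's threshold: (112−59)/(112−11) = 53/101.
Aster's threshold: (33−27)/(33−5) = 3/14.
53/101 > 3/14, so Clover binds and ρ* = 53/101.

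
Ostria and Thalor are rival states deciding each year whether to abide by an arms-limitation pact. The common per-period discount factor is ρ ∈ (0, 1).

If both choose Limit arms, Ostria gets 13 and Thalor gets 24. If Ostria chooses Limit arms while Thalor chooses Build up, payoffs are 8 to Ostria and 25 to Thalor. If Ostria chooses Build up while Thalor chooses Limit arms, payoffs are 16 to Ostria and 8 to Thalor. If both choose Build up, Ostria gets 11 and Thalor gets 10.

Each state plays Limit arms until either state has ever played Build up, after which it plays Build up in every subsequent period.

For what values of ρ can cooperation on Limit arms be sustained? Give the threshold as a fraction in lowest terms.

For Ostria: deviation gain 16−13 = 3, per-period punishment loss 13−11 = 2. IC gives ρ ≥ 3/5.
For Thalor: gain 1, loss 14 per period, so ρ ≥ 1/15.
The tighter constraint is Ostria's, so cooperation needs ρ ≥ 3/5.

3/5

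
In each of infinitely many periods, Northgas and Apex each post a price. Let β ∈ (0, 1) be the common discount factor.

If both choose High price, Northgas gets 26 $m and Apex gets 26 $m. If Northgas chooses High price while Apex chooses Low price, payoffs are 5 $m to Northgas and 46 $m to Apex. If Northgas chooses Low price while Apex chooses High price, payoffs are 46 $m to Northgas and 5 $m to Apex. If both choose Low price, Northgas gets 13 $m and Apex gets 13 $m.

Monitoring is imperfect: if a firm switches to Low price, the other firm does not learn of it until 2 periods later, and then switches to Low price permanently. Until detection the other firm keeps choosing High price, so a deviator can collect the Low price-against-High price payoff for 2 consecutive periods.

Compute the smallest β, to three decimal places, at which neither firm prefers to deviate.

A deviator earns 46 for 2 periods, then 13 forever; cooperating earns 26 forever. Multiplying the IC by (1−β):
26 ≥ 46(1−β^2) + 13β^2, so 33·β^2 ≥ 20 and β^2 ≥ 20/33.
β ≥ (20/33)^(1/2) ≈ 0.778.

0.778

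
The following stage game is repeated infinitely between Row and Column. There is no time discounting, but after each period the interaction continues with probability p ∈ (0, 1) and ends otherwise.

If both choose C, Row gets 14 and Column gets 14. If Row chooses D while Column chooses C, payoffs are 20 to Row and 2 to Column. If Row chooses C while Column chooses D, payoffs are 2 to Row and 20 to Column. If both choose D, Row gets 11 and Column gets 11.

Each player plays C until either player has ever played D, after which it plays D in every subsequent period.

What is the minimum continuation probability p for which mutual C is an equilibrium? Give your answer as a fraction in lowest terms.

With no time discounting, the continuation probability p plays the role of the discount factor.
Grim-trigger IC: 14/(1−p) ≥ 20 + 11p/(1−p) ⇒ p ≥ (20−14)/(20−11) = 2/3.

2/3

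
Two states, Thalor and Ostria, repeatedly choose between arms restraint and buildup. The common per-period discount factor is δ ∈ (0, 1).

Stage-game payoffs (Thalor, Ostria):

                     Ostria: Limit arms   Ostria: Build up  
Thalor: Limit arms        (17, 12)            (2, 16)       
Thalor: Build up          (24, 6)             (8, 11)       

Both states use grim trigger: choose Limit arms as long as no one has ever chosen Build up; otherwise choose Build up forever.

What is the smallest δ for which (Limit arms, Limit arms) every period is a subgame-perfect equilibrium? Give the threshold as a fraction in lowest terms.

4/5

Thalor's threshold: (24−17)/(24−8) = 7/16.
Ostria's threshold: (16−12)/(16−11) = 4/5.
7/16 < 4/5, so Ostria binds and δ* = 4/5.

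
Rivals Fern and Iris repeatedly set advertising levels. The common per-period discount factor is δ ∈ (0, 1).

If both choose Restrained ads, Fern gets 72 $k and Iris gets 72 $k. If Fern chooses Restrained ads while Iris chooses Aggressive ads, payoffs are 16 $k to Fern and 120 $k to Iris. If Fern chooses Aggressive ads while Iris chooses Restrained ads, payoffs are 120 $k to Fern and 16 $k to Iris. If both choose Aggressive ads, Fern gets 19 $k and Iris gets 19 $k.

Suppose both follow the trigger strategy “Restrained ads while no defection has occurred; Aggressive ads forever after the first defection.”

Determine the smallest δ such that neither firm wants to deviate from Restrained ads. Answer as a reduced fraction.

48/101

One-period gain from deviating is 120 − 72 = 48. The loss is 72 − 19 = 53 in every subsequent period, with present value 53·δ/(1−δ).
Deviation is unprofitable when 53·δ/(1−δ) ≥ 48, i.e. δ/(1−δ) ≥ 48/53.
Equivalently δ ≥ 48/(48+53) = 48/101.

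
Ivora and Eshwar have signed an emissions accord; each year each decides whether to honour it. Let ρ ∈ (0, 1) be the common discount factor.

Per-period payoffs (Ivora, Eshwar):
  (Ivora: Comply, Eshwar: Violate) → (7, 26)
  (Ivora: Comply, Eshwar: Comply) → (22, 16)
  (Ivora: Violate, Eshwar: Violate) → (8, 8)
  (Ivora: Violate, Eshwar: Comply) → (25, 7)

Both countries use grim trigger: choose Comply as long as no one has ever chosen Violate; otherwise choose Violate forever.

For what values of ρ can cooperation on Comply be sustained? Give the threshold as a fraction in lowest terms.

Ivora: cooperation gives 22 each period; deviation gives 25 once then 8 forever.
  22/(1−ρ) ≥ 25 + 8ρ/(1−ρ) ⇒ ρ ≥ 3/17.
Eshwar: cooperation gives 16 each period; deviation gives 26 once then 8 forever.
  ρ ≥ 10/18 = 5/9.
Both must hold, so the binding constraint is Eshwar's: ρ ≥ 5/9.

5/9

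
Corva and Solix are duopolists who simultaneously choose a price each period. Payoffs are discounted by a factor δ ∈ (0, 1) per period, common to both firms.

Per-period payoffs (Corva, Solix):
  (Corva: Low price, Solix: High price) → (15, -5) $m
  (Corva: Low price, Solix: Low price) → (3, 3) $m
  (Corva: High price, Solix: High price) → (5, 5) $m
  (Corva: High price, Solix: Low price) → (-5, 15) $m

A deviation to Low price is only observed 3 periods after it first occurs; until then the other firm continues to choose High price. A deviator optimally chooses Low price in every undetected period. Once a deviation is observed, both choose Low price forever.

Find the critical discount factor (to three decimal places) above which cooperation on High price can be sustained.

0.941

The best deviation is to choose Low price for all 3 undetected periods, earning 15 each, then 3 forever once detected.
Deviation value: 15(1−δ^3)/(1−δ) + 3δ^3/(1−δ); cooperation value: 5/(1−δ).
IC: 5 ≥ 15(1−δ^3) + 3δ^3 = 15 − 12δ^3.
So δ^3 ≥ 10/12 = 5/6, giving δ ≥ (5/6)^(1/3) ≈ 0.941.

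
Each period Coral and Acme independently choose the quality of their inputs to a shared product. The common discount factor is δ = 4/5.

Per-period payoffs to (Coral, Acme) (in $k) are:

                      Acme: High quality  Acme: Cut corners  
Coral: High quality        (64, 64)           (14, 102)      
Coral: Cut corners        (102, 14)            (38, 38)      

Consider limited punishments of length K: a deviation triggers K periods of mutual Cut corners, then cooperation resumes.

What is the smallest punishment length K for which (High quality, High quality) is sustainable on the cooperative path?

Need Σ_{k=1}^{K} δ^k ≥ (102−64)/(64−38) = 1.4615 at δ = 4/5.
At K = 2 the sum is 1.4400 < 1.4615; at K = 3 it is 1.9520 ≥ 1.4615.
So the minimum punishment length is K = 3.

3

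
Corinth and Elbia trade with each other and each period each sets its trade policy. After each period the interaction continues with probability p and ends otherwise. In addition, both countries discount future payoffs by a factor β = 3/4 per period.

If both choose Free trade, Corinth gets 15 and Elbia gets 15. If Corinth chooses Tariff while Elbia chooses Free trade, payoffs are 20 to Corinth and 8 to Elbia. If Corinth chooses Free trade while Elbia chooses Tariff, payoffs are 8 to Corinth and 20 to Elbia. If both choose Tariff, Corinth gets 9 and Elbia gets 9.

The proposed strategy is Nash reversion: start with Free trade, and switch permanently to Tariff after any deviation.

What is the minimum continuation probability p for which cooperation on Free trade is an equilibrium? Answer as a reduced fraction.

With continuation probability p and discount β, the effective per-period discount factor is βp.
Grim-trigger IC: βp ≥ (20−15)/(20−9) = 5/11.
So p ≥ (5/11)/(3/4) = 20/33.

20/33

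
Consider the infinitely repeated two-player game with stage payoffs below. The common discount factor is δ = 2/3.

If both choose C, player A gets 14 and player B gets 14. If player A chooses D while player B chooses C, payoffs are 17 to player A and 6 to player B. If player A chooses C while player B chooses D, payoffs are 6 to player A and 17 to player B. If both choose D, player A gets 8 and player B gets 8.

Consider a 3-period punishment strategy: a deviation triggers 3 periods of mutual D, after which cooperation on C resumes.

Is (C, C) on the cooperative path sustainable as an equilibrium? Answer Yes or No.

Yes

Comparing payoff streams over the 4 periods until play realigns: cooperate → 14(1+δ+…+δ^3); deviate → 17 + 8(δ+…+δ^3).
Cooperation is sustained iff (14−8)(δ+…+δ^3) ≥ 17−14.
δ+…+δ^3 = 2/3·(1−(2/3)^3)/(1−2/3) = 1.4074, and (17−14)/(14−8) = 0.5000.
1.4074 ≥ 0.5000, so cooperation is sustainable.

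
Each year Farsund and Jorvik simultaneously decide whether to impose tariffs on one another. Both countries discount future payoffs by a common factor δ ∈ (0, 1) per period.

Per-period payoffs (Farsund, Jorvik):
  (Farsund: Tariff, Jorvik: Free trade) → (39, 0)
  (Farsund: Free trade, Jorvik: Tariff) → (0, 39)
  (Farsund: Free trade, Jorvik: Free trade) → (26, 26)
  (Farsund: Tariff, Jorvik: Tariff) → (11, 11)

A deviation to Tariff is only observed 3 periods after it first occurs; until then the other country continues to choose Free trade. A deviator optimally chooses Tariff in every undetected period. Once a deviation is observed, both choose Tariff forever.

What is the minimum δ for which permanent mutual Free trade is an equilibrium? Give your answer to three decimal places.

0.774

A deviator earns 39 for 3 periods, then 11 forever; cooperating earns 26 forever. Multiplying the IC by (1−δ):
26 ≥ 39(1−δ^3) + 11δ^3, so 28·δ^3 ≥ 13 and δ^3 ≥ 13/28.
δ ≥ (13/28)^(1/3) ≈ 0.774.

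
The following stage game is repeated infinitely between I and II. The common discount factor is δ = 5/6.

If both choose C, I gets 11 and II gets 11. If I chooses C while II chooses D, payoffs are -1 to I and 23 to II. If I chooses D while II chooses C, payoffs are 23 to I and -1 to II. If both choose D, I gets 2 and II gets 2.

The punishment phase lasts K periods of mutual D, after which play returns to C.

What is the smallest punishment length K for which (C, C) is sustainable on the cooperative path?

No profitable deviation requires (11−2)(δ+…+δ^K) ≥ 23−11, i.e. δ+…+δ^K ≥ 4/3 ≈ 1.3333.
With δ = 5/6, the partial sums are K=1: 0.8333, K=2: 1.5278.
K = 2 is the first length at which the sum reaches 1.3333.

2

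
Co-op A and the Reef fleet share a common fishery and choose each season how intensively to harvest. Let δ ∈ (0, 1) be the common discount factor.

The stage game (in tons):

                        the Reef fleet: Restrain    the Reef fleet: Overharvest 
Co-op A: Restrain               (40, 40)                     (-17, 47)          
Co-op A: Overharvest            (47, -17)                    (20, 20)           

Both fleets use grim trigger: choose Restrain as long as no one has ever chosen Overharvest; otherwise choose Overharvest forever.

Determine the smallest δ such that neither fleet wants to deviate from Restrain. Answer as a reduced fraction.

7/27

40/(1−δ) ≥ 47 + 20δ/(1−δ)
40 ≥ 47 − 27δ
δ ≥ 7/27.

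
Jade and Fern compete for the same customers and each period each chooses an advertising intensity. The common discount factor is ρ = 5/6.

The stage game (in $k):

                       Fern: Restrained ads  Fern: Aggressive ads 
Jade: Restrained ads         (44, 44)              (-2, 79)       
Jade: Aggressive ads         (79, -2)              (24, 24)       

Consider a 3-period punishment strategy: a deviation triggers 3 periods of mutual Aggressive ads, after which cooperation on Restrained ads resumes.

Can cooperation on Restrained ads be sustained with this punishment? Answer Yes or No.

A one-shot deviation gives 79 now, then 24 for 3 periods, then back to 44.
Gain from deviating: (79−44) today; loss: (44−24) in each of the next 3 periods.
No-deviation condition: (44−24)(ρ+…+ρ^3) ≥ 79−44, i.e. ρ+…+ρ^3 ≥ 7/4.
At ρ = 5/6: ρ+…+ρ^3 = 2.1065 ≥ 1.7500.
So cooperation is sustainable.

Yes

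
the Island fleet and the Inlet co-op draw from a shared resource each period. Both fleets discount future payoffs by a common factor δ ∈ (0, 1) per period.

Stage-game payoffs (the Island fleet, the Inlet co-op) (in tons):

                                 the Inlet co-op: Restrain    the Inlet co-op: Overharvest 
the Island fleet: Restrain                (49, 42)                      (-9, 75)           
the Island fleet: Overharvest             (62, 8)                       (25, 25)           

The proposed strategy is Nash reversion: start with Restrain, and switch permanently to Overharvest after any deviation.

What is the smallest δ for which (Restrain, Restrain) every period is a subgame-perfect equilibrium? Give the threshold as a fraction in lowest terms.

33/50

For the Island fleet: deviation gain 62−49 = 13, per-period punishment loss 49−25 = 24. IC gives δ ≥ 13/37.
For the Inlet co-op: gain 33, loss 17 per period, so δ ≥ 33/50.
The tighter constraint is the Inlet co-op's, so cooperation needs δ ≥ 33/50.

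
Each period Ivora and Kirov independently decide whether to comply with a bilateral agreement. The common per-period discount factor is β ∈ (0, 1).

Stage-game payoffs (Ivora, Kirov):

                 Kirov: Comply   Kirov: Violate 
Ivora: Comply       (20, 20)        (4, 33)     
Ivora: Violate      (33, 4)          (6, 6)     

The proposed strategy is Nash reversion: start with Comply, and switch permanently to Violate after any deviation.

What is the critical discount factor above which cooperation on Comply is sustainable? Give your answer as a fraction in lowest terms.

One-period gain from deviating is 33 − 20 = 13. The loss is 20 − 6 = 14 in every subsequent period, with present value 14·β/(1−β).
Deviation is unprofitable when 14·β/(1−β) ≥ 13, i.e. β/(1−β) ≥ 13/14.
Equivalently β ≥ 13/(13+14) = 13/27.

13/27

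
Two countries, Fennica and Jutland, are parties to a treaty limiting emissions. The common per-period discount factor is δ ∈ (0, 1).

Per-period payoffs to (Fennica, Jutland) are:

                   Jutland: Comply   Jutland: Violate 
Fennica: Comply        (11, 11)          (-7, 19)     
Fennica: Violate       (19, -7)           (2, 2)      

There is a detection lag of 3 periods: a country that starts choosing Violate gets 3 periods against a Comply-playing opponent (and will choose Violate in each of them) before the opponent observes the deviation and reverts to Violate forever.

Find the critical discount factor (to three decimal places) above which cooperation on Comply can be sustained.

A deviator earns 19 for 3 periods, then 2 forever; cooperating earns 11 forever. Multiplying the IC by (1−δ):
11 ≥ 19(1−δ^3) + 2δ^3, so 17·δ^3 ≥ 8 and δ^3 ≥ 8/17.
δ ≥ (8/17)^(1/3) ≈ 0.778.

0.778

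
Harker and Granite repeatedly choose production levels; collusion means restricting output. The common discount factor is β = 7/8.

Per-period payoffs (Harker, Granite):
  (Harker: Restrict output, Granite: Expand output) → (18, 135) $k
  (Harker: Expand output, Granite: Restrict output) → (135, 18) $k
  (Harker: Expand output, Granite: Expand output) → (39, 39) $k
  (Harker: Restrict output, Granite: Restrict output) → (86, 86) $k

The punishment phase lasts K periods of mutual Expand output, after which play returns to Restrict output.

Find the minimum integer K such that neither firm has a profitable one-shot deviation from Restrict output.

Need Σ_{k=1}^{K} β^k ≥ (135−86)/(86−39) = 1.0426 at β = 7/8.
At K = 1 the sum is 0.8750 < 1.0426; at K = 2 it is 1.6406 ≥ 1.0426.
So the minimum punishment length is K = 2.

2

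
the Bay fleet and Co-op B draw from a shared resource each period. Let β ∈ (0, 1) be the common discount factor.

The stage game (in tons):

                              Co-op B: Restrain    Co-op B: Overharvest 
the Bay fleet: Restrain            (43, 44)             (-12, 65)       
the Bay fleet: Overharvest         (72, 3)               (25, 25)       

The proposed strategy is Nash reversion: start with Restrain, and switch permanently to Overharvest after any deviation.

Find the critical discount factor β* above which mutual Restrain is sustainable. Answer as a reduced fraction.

29/47

the Bay fleet: cooperation gives 43 each period; deviation gives 72 once then 25 forever.
  43/(1−β) ≥ 72 + 25β/(1−β) ⇒ β ≥ 29/47.
Co-op B: cooperation gives 44 each period; deviation gives 65 once then 25 forever.
  β ≥ 21/40.
Both must hold, so the binding constraint is the Bay fleet's: β ≥ 29/47.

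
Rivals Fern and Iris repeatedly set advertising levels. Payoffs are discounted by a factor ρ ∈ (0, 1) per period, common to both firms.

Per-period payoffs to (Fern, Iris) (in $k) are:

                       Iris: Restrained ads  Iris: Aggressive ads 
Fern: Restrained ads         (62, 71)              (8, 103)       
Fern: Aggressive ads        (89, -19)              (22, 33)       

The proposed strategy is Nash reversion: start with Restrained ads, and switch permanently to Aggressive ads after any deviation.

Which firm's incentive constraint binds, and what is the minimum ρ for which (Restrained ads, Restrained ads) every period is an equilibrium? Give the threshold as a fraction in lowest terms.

Iris; ρ ≥ 16/35

Fern's threshold: (89−62)/(89−22) = 27/67.
Iris's threshold: (103−71)/(103−33) = 16/35.
27/67 < 16/35, so Iris binds and ρ* = 16/35.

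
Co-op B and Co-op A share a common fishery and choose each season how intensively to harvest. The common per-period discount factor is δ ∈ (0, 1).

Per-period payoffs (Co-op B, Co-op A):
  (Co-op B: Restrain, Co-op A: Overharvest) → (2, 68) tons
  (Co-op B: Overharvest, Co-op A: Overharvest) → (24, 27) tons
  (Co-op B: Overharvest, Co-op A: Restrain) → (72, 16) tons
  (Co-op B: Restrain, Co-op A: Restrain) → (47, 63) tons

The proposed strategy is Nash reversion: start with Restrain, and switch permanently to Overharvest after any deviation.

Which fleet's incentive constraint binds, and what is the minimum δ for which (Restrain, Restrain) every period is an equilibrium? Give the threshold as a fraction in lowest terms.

Co-op B; δ ≥ 25/48

Co-op B: cooperation gives 47 each period; deviation gives 72 once then 24 forever.
  47/(1−δ) ≥ 72 + 24δ/(1−δ) ⇒ δ ≥ 25/48.
Co-op A: cooperation gives 63 each period; deviation gives 68 once then 27 forever.
  δ ≥ 5/41.
Both must hold, so the binding constraint is Co-op B's: δ ≥ 25/48.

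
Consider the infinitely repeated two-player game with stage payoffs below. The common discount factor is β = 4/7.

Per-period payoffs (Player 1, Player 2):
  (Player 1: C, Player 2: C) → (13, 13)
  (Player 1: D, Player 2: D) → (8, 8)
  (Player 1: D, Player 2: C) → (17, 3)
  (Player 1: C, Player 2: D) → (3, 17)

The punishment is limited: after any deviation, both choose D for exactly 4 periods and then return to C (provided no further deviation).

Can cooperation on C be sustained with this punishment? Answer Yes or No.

Yes

A one-shot deviation gives 17 now, then 8 for 4 periods, then back to 13.
Gain from deviating: (17−13) today; loss: (13−8) in each of the next 4 periods.
No-deviation condition: (13−8)(β+…+β^4) ≥ 17−13, i.e. β+…+β^4 ≥ 4/5.
At β = 4/7: β+…+β^4 = 1.1912 ≥ 0.8000.
So cooperation is sustainable.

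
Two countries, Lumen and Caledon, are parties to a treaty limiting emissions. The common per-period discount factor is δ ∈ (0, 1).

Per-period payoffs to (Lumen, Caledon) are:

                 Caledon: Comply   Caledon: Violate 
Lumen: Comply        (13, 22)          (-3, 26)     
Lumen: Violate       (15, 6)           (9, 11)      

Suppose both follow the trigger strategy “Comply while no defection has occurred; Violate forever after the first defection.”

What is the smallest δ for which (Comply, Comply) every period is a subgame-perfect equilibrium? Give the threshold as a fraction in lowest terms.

Lumen's threshold: (15−13)/(15−9) = 1/3.
Caledon's threshold: (26−22)/(26−11) = 4/15.
1/3 > 4/15, so Lumen binds and δ* = 1/3.

1/3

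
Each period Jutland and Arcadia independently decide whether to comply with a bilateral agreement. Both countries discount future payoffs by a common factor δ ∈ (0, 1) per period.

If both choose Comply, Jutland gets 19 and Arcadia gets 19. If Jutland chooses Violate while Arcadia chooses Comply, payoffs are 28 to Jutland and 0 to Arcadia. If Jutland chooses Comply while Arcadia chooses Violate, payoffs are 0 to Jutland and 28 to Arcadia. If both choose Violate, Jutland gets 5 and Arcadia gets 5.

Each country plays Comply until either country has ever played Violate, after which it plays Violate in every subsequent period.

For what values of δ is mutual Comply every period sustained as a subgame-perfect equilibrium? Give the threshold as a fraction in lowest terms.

9/23

Under grim trigger the critical discount factor is (T−C)/(T−P) with T = 28, C = 19, P = 5.
δ* = (28−19)/(28−5) = 9/23.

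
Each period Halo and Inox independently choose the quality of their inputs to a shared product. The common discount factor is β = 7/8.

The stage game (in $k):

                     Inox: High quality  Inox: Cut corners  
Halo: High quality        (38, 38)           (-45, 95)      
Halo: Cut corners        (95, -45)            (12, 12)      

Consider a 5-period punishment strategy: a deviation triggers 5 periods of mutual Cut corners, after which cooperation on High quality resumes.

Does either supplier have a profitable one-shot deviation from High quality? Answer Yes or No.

No

IC: β+…+β^5 ≥ (95−38)/(38−12) = 57/26.
At β = 7/8: partial sum = 3.4096 ≥ 2.1923. Cooperation sustainable.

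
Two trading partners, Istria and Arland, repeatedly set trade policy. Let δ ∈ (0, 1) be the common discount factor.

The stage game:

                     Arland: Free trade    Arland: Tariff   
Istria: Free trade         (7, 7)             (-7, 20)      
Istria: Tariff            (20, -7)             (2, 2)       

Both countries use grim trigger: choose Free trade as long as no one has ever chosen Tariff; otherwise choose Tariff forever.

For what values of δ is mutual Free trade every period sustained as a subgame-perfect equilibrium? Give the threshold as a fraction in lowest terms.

One-period gain from deviating is 20 − 7 = 13. The loss is 7 − 2 = 5 in every subsequent period, with present value 5·δ/(1−δ).
Deviation is unprofitable when 5·δ/(1−δ) ≥ 13, i.e. δ/(1−δ) ≥ 13/5.
Equivalently δ ≥ 13/(13+5) = 13/18.

13/18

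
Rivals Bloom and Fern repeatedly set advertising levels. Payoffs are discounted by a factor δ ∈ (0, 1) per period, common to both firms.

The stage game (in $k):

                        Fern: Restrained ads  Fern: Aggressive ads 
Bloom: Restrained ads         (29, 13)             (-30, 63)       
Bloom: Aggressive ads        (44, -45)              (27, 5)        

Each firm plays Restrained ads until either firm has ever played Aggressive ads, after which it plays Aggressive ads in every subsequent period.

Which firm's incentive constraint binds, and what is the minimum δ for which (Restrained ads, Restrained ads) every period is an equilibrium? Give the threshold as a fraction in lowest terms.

Bloom's threshold: (44−29)/(44−27) = 15/17.
Fern's threshold: (63−13)/(63−5) = 25/29.
15/17 > 25/29, so Bloom binds and δ* = 15/17.

Bloom; δ ≥ 15/17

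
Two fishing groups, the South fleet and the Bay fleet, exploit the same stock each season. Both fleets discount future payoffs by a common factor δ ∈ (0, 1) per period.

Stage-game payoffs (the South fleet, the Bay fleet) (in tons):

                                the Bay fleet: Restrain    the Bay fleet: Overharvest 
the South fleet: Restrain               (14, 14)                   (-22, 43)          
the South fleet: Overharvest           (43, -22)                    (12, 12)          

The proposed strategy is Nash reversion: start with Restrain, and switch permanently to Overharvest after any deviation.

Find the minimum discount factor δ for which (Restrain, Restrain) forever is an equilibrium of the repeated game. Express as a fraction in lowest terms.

29/31

Cooperation forever yields 14 each period: 14/(1−δ).
Deviating yields 43 once, then 12 forever: 43 + 12δ/(1−δ).
No profitable deviation requires 14/(1−δ) ≥ 43 + 12δ/(1−δ).
Multiplying by (1−δ): 14 ≥ 43(1−δ) + 12δ = 43 − 31δ.
So 31δ ≥ 29, i.e. δ ≥ 29/31.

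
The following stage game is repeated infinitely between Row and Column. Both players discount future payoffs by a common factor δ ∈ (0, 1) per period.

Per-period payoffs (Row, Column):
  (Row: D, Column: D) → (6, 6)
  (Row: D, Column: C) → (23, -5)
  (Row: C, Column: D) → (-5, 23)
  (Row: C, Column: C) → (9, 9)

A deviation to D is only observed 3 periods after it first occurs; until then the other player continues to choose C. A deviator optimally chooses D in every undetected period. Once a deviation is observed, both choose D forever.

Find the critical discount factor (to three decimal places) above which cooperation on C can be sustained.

A deviator earns 23 for 3 periods, then 6 forever; cooperating earns 9 forever. Multiplying the IC by (1−δ):
9 ≥ 23(1−δ^3) + 6δ^3, so 17·δ^3 ≥ 14 and δ^3 ≥ 14/17.
δ ≥ (14/17)^(1/3) ≈ 0.937.

0.937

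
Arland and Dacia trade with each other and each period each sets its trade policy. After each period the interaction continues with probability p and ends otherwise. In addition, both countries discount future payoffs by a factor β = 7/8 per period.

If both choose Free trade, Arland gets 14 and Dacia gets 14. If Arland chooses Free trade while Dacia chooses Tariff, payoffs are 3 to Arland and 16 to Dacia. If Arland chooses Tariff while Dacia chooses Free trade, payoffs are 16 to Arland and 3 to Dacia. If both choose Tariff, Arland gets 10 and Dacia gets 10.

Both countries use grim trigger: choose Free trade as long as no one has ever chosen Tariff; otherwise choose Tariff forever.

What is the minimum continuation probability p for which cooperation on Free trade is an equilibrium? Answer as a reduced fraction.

8/21

With continuation probability p and discount β, the effective per-period discount factor is βp.
Grim-trigger IC: βp ≥ (16−14)/(16−10) = 1/3.
So p ≥ (1/3)/(7/8) = 8/21.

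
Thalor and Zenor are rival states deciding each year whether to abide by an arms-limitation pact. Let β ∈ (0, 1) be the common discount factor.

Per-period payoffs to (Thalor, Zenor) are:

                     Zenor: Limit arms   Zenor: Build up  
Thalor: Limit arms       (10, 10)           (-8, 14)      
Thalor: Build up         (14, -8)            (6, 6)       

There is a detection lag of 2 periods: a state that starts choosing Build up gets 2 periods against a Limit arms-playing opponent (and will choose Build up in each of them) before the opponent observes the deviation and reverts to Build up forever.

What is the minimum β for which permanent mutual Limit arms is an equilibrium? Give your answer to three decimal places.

0.707

The best deviation is to choose Build up for all 2 undetected periods, earning 14 each, then 6 forever once detected.
Deviation value: 14(1−β^2)/(1−β) + 6β^2/(1−β); cooperation value: 10/(1−β).
IC: 10 ≥ 14(1−β^2) + 6β^2 = 14 − 8β^2.
So β^2 ≥ 4/8 = 1/2, giving β ≥ (1/2)^(1/2) ≈ 0.707.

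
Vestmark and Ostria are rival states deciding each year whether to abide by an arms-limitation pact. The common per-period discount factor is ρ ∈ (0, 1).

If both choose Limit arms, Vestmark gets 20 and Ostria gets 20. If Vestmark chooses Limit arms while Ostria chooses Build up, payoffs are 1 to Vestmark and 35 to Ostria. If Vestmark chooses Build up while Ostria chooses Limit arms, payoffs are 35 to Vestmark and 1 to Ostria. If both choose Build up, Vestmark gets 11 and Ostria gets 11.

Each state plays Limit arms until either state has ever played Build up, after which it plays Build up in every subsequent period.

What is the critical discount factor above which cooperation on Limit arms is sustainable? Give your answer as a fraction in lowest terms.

One-period gain from deviating is 35 − 20 = 15. The loss is 20 − 11 = 9 in every subsequent period, with present value 9·ρ/(1−ρ).
Deviation is unprofitable when 9·ρ/(1−ρ) ≥ 15, i.e. ρ/(1−ρ) ≥ 5/3.
Equivalently ρ ≥ 15/(15+9) = 5/8.

5/8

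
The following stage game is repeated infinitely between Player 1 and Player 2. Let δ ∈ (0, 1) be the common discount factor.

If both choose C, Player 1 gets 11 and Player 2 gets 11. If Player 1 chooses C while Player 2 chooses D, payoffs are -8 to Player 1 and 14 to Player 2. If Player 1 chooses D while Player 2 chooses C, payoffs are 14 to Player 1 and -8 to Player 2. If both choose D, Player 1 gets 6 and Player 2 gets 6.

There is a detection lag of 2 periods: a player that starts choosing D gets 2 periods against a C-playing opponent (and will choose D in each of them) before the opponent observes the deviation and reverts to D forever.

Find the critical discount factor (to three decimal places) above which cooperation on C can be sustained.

Deviating for the 2 undetected periods gains 14−11 = 3 per period over cooperation, then loses 11−6 = 5 per period forever once punishment starts.
Gain: 3(1 + δ + … + δ^1); loss: 5·δ^2/(1−δ).
No profitable deviation ⇔ 3(1−δ^2) ≤ 5·δ^2, i.e. δ^2 ≥ 3/(3+5) = 3/8.
Hence δ ≥ (3/8)^(1/2) ≈ 0.612.

0.612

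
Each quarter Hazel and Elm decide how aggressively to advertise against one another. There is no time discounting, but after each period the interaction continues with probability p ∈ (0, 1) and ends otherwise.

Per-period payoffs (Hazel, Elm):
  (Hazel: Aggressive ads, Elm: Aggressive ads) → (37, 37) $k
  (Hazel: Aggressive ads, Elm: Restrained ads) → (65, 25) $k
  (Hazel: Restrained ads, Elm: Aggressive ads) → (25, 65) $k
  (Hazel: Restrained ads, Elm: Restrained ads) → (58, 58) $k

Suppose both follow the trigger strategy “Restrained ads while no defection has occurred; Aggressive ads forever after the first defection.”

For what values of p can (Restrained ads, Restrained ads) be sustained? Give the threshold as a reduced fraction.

With no time discounting, the continuation probability p plays the role of the discount factor.
Grim-trigger IC: 58/(1−p) ≥ 65 + 37p/(1−p) ⇒ p ≥ (65−58)/(65−37) = 1/4.

1/4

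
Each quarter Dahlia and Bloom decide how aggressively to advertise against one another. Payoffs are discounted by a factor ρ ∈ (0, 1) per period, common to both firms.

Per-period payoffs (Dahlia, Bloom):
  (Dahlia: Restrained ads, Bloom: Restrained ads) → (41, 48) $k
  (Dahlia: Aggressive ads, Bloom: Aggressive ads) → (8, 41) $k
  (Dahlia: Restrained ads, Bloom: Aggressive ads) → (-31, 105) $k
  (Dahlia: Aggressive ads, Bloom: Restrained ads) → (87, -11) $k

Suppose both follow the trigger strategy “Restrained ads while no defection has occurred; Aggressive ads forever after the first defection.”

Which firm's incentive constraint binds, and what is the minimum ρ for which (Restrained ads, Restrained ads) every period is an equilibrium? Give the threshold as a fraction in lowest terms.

Dahlia: cooperation gives 41 each period; deviation gives 87 once then 8 forever.
  41/(1−ρ) ≥ 87 + 8ρ/(1−ρ) ⇒ ρ ≥ 46/79.
Bloom: cooperation gives 48 each period; deviation gives 105 once then 41 forever.
  ρ ≥ 57/64.
Both must hold, so the binding constraint is Bloom's: ρ ≥ 57/64.

Bloom; ρ ≥ 57/64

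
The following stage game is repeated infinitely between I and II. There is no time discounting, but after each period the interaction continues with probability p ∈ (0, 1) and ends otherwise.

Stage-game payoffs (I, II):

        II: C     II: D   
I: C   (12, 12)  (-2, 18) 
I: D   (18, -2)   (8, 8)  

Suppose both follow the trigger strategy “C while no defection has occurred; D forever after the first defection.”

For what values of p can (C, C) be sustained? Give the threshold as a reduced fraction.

Expected cooperation value is 12 + p·12 + p²·12 + … = 12/(1−p); deviation gives 18 + p·8/(1−p).
12 ≥ 18(1−p) + 8p ⇒ 10p ≥ 6 ⇒ p ≥ 6/10 = 3/5.

3/5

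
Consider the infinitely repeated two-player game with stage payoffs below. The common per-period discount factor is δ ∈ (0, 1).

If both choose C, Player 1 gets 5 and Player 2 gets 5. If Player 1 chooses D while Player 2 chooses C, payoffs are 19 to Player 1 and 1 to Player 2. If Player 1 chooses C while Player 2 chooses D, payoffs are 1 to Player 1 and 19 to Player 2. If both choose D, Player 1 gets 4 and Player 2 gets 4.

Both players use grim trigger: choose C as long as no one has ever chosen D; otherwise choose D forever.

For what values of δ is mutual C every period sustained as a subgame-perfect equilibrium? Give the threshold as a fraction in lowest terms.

14/15

One-period gain from deviating is 19 − 5 = 14. The loss is 5 − 4 = 1 in every subsequent period, with present value 1·δ/(1−δ).
Deviation is unprofitable when 1·δ/(1−δ) ≥ 14, i.e. δ/(1−δ) ≥ 14.
Equivalently δ ≥ 14/(14+1) = 14/15.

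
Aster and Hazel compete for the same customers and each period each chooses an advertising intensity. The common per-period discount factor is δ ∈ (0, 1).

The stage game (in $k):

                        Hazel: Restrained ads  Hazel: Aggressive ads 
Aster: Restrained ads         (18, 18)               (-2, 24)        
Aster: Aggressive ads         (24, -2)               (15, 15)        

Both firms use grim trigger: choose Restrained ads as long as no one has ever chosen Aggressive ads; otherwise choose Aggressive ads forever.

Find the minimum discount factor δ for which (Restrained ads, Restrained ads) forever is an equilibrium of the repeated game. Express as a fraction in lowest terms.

Cooperation forever yields 18 each period: 18/(1−δ).
Deviating yields 24 once, then 15 forever: 24 + 15δ/(1−δ).
No profitable deviation requires 18/(1−δ) ≥ 24 + 15δ/(1−δ).
Multiplying by (1−δ): 18 ≥ 24(1−δ) + 15δ = 24 − 9δ.
So 9δ ≥ 6, i.e. δ ≥ 6/9 = 2/3.

2/3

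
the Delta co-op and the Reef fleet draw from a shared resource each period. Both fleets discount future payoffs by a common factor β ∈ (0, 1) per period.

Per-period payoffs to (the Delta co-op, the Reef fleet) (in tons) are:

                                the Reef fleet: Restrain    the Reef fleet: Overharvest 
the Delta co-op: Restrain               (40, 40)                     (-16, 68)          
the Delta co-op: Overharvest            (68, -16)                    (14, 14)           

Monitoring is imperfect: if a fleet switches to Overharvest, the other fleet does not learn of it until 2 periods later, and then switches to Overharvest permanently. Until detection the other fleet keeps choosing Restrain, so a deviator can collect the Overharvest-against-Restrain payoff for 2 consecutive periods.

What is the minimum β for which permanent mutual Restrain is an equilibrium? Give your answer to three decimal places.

0.720

The best deviation is to choose Overharvest for all 2 undetected periods, earning 68 each, then 14 forever once detected.
Deviation value: 68(1−β^2)/(1−β) + 14β^2/(1−β); cooperation value: 40/(1−β).
IC: 40 ≥ 68(1−β^2) + 14β^2 = 68 − 54β^2.
So β^2 ≥ 28/54 = 14/27, giving β ≥ (14/27)^(1/2) ≈ 0.720.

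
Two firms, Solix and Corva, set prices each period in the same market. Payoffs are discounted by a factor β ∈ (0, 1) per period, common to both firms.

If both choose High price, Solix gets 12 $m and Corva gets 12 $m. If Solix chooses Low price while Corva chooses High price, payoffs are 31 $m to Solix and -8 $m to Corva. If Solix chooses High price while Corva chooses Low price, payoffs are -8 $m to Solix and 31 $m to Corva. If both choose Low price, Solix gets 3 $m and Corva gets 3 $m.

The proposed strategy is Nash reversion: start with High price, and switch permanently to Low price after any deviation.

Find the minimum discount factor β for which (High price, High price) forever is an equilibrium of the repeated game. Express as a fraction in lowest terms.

Cooperation forever yields 12 each period: 12/(1−β).
Deviating yields 31 once, then 3 forever: 31 + 3β/(1−β).
No profitable deviation requires 12/(1−β) ≥ 31 + 3β/(1−β).
Multiplying by (1−β): 12 ≥ 31(1−β) + 3β = 31 − 28β.
So 28β ≥ 19, i.e. β ≥ 19/28.

19/28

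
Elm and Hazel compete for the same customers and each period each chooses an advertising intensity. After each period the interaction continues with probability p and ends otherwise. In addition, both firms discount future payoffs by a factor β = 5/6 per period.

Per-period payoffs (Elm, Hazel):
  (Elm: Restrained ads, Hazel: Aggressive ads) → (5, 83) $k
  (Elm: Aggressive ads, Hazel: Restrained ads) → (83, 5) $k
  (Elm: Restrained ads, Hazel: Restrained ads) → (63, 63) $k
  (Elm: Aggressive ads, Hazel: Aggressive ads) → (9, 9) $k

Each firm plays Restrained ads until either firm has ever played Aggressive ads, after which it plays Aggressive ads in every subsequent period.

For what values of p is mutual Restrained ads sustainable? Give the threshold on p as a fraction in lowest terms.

With continuation probability p and discount β, the effective per-period discount factor is βp.
Grim-trigger IC: βp ≥ (83−63)/(83−9) = 10/37.
So p ≥ (10/37)/(5/6) = 12/37.

12/37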